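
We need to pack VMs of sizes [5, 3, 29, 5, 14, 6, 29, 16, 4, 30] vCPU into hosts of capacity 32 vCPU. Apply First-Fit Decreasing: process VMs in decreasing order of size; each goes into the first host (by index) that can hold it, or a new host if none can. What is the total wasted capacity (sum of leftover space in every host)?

Sorted descending: 30, 29, 29, 16, 14, 6, 5, 5, 4, 3.
Put 30 vCPU in host 1; 2 vCPU remain.
Put 29 vCPU in host 2; 3 vCPU remain.
Put 29 vCPU in host 3; 3 vCPU remain.
Put 16 vCPU in host 4; 16 vCPU remain.
Put 14 vCPU in host 4; 2 vCPU remain.
Put 6 vCPU in host 5; 26 vCPU remain.
Put 5 vCPU in host 5; 21 vCPU remain.
Put 5 vCPU in host 5; 16 vCPU remain.
Put 4 vCPU in host 5; 12 vCPU remain.
Put 3 vCPU in host 2; 0 vCPU remain.
5 hosts × 32 vCPU = 160 vCPU; used 141 vCPU; unused 19 vCPU.

19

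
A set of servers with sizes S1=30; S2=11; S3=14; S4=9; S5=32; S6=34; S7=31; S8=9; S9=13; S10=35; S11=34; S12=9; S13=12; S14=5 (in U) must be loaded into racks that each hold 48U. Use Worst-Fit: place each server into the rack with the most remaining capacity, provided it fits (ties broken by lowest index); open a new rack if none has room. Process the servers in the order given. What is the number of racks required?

rack 1: place S1 (30U), 18U left
rack 1: place S2 (11U), 7U left
rack 2: place S3 (14U), 34U left
rack 2: place S4 (9U), 25U left
rack 3: place S5 (32U), 16U left
rack 4: place S6 (34U), 14U left
rack 5: place S7 (31U), 17U left
rack 2: place S8 (9U), 16U left
rack 5: place S9 (13U), 4U left
rack 6: place S10 (35U), 13U left
rack 7: place S11 (34U), 14U left
rack 2: place S12 (9U), 7U left
rack 3: place S13 (12U), 4U left
rack 4: place S14 (5U), 9U left

7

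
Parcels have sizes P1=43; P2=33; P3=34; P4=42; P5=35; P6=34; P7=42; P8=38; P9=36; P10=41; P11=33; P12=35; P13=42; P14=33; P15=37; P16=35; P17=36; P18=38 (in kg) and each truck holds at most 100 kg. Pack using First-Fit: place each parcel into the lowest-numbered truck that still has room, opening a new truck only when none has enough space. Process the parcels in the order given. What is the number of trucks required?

9 trucks

truck 1: place P1 (43 kg), 57 kg left
truck 1: place P2 (33 kg), 24 kg left
truck 2: place P3 (34 kg), 66 kg left
truck 2: place P4 (42 kg), 24 kg left
truck 3: place P5 (35 kg), 65 kg left
truck 3: place P6 (34 kg), 31 kg left
truck 4: place P7 (42 kg), 58 kg left
truck 4: place P8 (38 kg), 20 kg left
truck 5: place P9 (36 kg), 64 kg left
truck 5: place P10 (41 kg), 23 kg left
truck 6: place P11 (33 kg), 67 kg left
truck 6: place P12 (35 kg), 32 kg left
truck 7: place P13 (42 kg), 58 kg left
truck 7: place P14 (33 kg), 25 kg left
truck 8: place P15 (37 kg), 63 kg left
truck 8: place P16 (35 kg), 28 kg left
truck 9: place P17 (36 kg), 64 kg left
truck 9: place P18 (38 kg), 26 kg left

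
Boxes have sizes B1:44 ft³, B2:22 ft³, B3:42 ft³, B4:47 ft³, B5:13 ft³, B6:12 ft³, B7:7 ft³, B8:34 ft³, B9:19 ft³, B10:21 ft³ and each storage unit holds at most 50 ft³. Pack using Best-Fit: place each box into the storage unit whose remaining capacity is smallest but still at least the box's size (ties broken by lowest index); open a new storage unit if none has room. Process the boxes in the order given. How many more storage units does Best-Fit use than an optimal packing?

Best-Fit: [44] [22,13,12] [42,7] [47] [34] [19,21] → 6 storage units.
Total size 261 ft³; any packing needs at least ⌈261/50⌉ = 6 storage units.
So 6 is already optimal.

0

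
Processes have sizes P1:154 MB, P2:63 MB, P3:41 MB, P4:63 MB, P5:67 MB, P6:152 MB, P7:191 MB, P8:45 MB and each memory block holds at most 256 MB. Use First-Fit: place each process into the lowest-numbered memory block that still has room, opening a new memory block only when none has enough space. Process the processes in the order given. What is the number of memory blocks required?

Put P1 (154 MB) in memory block 1; 102 MB remain.
Put P2 (63 MB) in memory block 1; 39 MB remain.
Put P3 (41 MB) in memory block 2; 215 MB remain.
Put P4 (63 MB) in memory block 2; 152 MB remain.
Put P5 (67 MB) in memory block 2; 85 MB remain.
Put P6 (152 MB) in memory block 3; 104 MB remain.
Put P7 (191 MB) in memory block 4; 65 MB remain.
Put P8 (45 MB) in memory block 2; 40 MB remain.

4 memory blocks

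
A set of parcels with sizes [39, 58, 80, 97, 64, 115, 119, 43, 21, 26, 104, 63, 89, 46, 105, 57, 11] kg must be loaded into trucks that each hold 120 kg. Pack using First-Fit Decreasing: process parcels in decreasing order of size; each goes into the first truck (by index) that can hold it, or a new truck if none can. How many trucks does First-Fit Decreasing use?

Sorted descending: 119, 115, 105, 104, 97, 89, 80, 64, 63, 58, 57, 46, 43, 39, 26, 21, 11.
truck 1: place 119 kg, 1 kg left
truck 2: place 115 kg, 5 kg left
truck 3: place 105 kg, 15 kg left
truck 4: place 104 kg, 16 kg left
truck 5: place 97 kg, 23 kg left
truck 6: place 89 kg, 31 kg left
truck 7: place 80 kg, 40 kg left
truck 8: place 64 kg, 56 kg left
truck 9: place 63 kg, 57 kg left
truck 10: place 58 kg, 62 kg left
truck 9: place 57 kg, 0 kg left
truck 8: place 46 kg, 10 kg left
truck 10: place 43 kg, 19 kg left
truck 7: place 39 kg, 1 kg left
truck 6: place 26 kg, 5 kg left
truck 5: place 21 kg, 2 kg left
truck 3: place 11 kg, 4 kg left
Final trucks: [119] [115] [105,11] [104] [97,21] [89,26] [80,39] [64,46] [63,57] [58,43].

10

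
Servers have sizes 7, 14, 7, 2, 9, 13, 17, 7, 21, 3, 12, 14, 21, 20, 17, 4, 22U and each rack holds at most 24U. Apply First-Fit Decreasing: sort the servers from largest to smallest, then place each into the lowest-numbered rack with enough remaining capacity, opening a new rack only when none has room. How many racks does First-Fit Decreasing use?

Sorted descending: 22, 21, 21, 20, 17, 17, 14, 14, 13, 12, 9, 7, 7, 7, 4, 3, 2.
Put 22U in rack 1; 2U remain.
Put 21U in rack 2; 3U remain.
Put 21U in rack 3; 3U remain.
Put 20U in rack 4; 4U remain.
Put 17U in rack 5; 7U remain.
Put 17U in rack 6; 7U remain.
Put 14U in rack 7; 10U remain.
Put 14U in rack 8; 10U remain.
Put 13U in rack 9; 11U remain.
Put 12U in rack 10; 12U remain.
Put 9U in rack 7; 1U remain.
Put 7U in rack 5; 0U remain.
Put 7U in rack 6; 0U remain.
Put 7U in rack 8; 3U remain.
Put 4U in rack 4; 0U remain.
Put 3U in rack 2; 0U remain.
Put 2U in rack 1; 0U remain.
Final racks: [22,2] [21,3] [21] [20,4] [17,7] [17,7] [14,9] [14,7] [13] [12].

10 racks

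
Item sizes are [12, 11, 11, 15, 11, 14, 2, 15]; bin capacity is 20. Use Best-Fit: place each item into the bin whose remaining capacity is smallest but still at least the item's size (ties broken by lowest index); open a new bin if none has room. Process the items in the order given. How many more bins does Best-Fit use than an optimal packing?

0

Best-Fit: [12] [11] [11] [15,2] [11] [14] [15] → 7 bins.
7 items exceed 10 (half the capacity), and no two of those can share a bin, so at least 7 bins are needed.
So 7 is already optimal.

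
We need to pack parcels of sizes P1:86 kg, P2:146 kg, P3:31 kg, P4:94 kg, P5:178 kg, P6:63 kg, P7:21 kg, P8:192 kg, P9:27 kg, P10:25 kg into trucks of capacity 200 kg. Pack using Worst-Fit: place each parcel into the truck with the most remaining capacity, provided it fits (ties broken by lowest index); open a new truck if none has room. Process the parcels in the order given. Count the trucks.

5

Put P1 (86 kg) in truck 1; 114 kg remain.
Put P2 (146 kg) in truck 2; 54 kg remain.
Put P3 (31 kg) in truck 1; 83 kg remain.
Put P4 (94 kg) in truck 3; 106 kg remain.
Put P5 (178 kg) in truck 4; 22 kg remain.
Put P6 (63 kg) in truck 3; 43 kg remain.
Put P7 (21 kg) in truck 1; 62 kg remain.
Put P8 (192 kg) in truck 5; 8 kg remain.
Put P9 (27 kg) in truck 1; 35 kg remain.
Put P10 (25 kg) in truck 2; 29 kg remain.
Final trucks: [86,31,21,27] [146,25] [94,63] [178] [192].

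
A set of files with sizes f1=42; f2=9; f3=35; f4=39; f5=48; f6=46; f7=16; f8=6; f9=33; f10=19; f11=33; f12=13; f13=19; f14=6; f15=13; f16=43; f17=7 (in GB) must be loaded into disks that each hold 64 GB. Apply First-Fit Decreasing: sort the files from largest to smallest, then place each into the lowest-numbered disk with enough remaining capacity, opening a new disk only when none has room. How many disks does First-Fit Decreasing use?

Sorted descending: 48, 46, 43, 42, 39, 35, 33, 33, 19, 19, 16, 13, 13, 9, 7, 6, 6.
disk 1: place 48 GB, 16 GB left
disk 2: place 46 GB, 18 GB left
disk 3: place 43 GB, 21 GB left
disk 4: place 42 GB, 22 GB left
disk 5: place 39 GB, 25 GB left
disk 6: place 35 GB, 29 GB left
disk 7: place 33 GB, 31 GB left
disk 8: place 33 GB, 31 GB left
disk 3: place 19 GB, 2 GB left
disk 4: place 19 GB, 3 GB left
disk 1: place 16 GB, 0 GB left
disk 2: place 13 GB, 5 GB left
disk 5: place 13 GB, 12 GB left
disk 5: place 9 GB, 3 GB left
disk 6: place 7 GB, 22 GB left
disk 6: place 6 GB, 16 GB left
disk 6: place 6 GB, 10 GB left
Final disks: [48,16] [46,13] [43,19] [42,19] [39,13,9] [35,7,6,6] [33] [33].

8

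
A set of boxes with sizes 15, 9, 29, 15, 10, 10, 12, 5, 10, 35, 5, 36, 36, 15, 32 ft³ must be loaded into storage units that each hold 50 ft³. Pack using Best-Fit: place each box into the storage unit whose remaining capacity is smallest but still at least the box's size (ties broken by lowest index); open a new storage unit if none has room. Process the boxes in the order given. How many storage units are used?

storage unit 1: place 15 ft³, 35 ft³ left
storage unit 1: place 9 ft³, 26 ft³ left
storage unit 2: place 29 ft³, 21 ft³ left
storage unit 2: place 15 ft³, 6 ft³ left
storage unit 1: place 10 ft³, 16 ft³ left
storage unit 1: place 10 ft³, 6 ft³ left
storage unit 3: place 12 ft³, 38 ft³ left
storage unit 1: place 5 ft³, 1 ft³ left
storage unit 3: place 10 ft³, 28 ft³ left
storage unit 4: place 35 ft³, 15 ft³ left
storage unit 2: place 5 ft³, 1 ft³ left
storage unit 5: place 36 ft³, 14 ft³ left
storage unit 6: place 36 ft³, 14 ft³ left
storage unit 4: place 15 ft³, 0 ft³ left
storage unit 7: place 32 ft³, 18 ft³ left

7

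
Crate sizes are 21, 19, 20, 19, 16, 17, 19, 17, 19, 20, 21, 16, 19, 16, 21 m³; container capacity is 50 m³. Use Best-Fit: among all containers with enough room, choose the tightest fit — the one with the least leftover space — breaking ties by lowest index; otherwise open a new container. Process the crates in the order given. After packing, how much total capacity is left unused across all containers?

container 1: place 21 m³, 29 m³ left
container 1: place 19 m³, 10 m³ left
container 2: place 20 m³, 30 m³ left
container 2: place 19 m³, 11 m³ left
container 3: place 16 m³, 34 m³ left
container 3: place 17 m³, 17 m³ left
container 4: place 19 m³, 31 m³ left
container 3: place 17 m³, 0 m³ left
container 4: place 19 m³, 12 m³ left
container 5: place 20 m³, 30 m³ left
container 5: place 21 m³, 9 m³ left
container 6: place 16 m³, 34 m³ left
container 6: place 19 m³, 15 m³ left
container 7: place 16 m³, 34 m³ left
container 7: place 21 m³, 13 m³ left
7 containers × 50 m³ = 350 m³; used 280 m³; unused 70 m³.

70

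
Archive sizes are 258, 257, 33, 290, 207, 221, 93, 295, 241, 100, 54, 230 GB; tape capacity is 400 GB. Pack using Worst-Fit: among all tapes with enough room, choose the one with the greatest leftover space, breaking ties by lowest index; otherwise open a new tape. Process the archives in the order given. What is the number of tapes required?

8

Put 258 GB in tape 1; 142 GB remain.
Put 257 GB in tape 2; 143 GB remain.
Put 33 GB in tape 2; 110 GB remain.
Put 290 GB in tape 3; 110 GB remain.
Put 207 GB in tape 4; 193 GB remain.
Put 221 GB in tape 5; 179 GB remain.
Put 93 GB in tape 4; 100 GB remain.
Put 295 GB in tape 6; 105 GB remain.
Put 241 GB in tape 7; 159 GB remain.
Put 100 GB in tape 5; 79 GB remain.
Put 54 GB in tape 7; 105 GB remain.
Put 230 GB in tape 8; 170 GB remain.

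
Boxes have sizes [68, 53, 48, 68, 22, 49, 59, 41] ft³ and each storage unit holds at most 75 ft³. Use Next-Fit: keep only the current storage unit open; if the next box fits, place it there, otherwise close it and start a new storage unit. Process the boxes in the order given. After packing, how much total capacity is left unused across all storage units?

68 ft³ → storage unit 1 (remaining 7 ft³)
53 ft³ → storage unit 2 (remaining 22 ft³)
48 ft³ → storage unit 3 (remaining 27 ft³)
68 ft³ → storage unit 4 (remaining 7 ft³)
22 ft³ → storage unit 5 (remaining 53 ft³)
49 ft³ → storage unit 5 (remaining 4 ft³)
59 ft³ → storage unit 6 (remaining 16 ft³)
41 ft³ → storage unit 7 (remaining 34 ft³)
7 storage units × 75 ft³ = 525 ft³; used 408 ft³; unused 117 ft³.

117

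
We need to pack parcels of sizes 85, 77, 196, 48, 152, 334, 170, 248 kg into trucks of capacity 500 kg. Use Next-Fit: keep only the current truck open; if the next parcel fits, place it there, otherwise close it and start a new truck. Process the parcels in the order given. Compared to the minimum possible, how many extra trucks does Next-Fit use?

0

Next-Fit: [85,77,196,48] [152,334] [170,248] → 3 trucks.
Total size 1310 kg; any packing needs at least ⌈1310/500⌉ = 3 trucks.
So 3 is already optimal.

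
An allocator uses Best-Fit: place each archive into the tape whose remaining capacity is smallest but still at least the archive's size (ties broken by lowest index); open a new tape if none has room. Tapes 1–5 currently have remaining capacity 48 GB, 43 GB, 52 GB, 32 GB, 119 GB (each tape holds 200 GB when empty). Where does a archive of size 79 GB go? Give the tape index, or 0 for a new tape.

Tapes with room: tape 5 (119 GB).
Tightest fit is tape 5 with 119 GB free.

5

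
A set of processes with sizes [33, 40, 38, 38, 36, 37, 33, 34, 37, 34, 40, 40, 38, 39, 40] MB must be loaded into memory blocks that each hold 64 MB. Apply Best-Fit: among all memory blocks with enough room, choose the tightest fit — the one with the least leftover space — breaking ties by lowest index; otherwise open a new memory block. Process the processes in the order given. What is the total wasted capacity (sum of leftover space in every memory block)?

403

Put 33 MB in memory block 1; 31 MB remain.
Put 40 MB in memory block 2; 24 MB remain.
Put 38 MB in memory block 3; 26 MB remain.
Put 38 MB in memory block 4; 26 MB remain.
Put 36 MB in memory block 5; 28 MB remain.
Put 37 MB in memory block 6; 27 MB remain.
Put 33 MB in memory block 7; 31 MB remain.
Put 34 MB in memory block 8; 30 MB remain.
Put 37 MB in memory block 9; 27 MB remain.
Put 34 MB in memory block 10; 30 MB remain.
Put 40 MB in memory block 11; 24 MB remain.
Put 40 MB in memory block 12; 24 MB remain.
Put 38 MB in memory block 13; 26 MB remain.
Put 39 MB in memory block 14; 25 MB remain.
Put 40 MB in memory block 15; 24 MB remain.
15 memory blocks × 64 MB = 960 MB; used 557 MB; unused 403 MB.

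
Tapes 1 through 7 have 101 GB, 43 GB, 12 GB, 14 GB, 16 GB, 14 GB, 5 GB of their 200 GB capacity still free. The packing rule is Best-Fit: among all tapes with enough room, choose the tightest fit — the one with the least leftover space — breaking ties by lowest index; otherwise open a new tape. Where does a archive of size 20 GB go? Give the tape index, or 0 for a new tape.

Tapes with room: tape 1 (101 GB), tape 2 (43 GB).
Tightest fit is tape 2 with 43 GB free.

2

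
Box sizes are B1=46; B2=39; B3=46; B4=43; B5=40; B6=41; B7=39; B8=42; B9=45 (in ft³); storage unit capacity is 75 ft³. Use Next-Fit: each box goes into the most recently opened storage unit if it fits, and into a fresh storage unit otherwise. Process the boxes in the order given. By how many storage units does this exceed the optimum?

Next-Fit: [46] [39] [46] [43] [40] [41] [39] [42] [45] → 9 storage units.
9 boxes exceed 37.5 ft³ (half the capacity), and no two of those can share a storage unit, so at least 9 storage units are needed.
So 9 is already optimal.

0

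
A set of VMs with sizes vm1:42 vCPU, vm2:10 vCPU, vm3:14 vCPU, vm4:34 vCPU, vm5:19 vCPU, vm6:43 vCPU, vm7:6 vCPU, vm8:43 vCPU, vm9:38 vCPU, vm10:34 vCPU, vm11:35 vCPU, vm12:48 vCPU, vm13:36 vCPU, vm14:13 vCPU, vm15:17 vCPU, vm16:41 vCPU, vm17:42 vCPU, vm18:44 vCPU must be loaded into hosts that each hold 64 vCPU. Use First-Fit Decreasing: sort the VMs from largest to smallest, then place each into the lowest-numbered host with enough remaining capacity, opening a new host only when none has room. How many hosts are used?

12 hosts

Sorted descending: 48, 44, 43, 43, 42, 42, 41, 38, 36, 35, 34, 34, 19, 17, 14, 13, 10, 6.
host 1: place 48 vCPU, 16 vCPU left
host 2: place 44 vCPU, 20 vCPU left
host 3: place 43 vCPU, 21 vCPU left
host 4: place 43 vCPU, 21 vCPU left
host 5: place 42 vCPU, 22 vCPU left
host 6: place 42 vCPU, 22 vCPU left
host 7: place 41 vCPU, 23 vCPU left
host 8: place 38 vCPU, 26 vCPU left
host 9: place 36 vCPU, 28 vCPU left
host 10: place 35 vCPU, 29 vCPU left
host 11: place 34 vCPU, 30 vCPU left
host 12: place 34 vCPU, 30 vCPU left
host 2: place 19 vCPU, 1 vCPU left
host 3: place 17 vCPU, 4 vCPU left
host 1: place 14 vCPU, 2 vCPU left
host 4: place 13 vCPU, 8 vCPU left
host 5: place 10 vCPU, 12 vCPU left
host 4: place 6 vCPU, 2 vCPU left
Final hosts: [48,14] [44,19] [43,17] [43,13,6] [42,10] [42] [41] [38] [36] [35] [34] [34].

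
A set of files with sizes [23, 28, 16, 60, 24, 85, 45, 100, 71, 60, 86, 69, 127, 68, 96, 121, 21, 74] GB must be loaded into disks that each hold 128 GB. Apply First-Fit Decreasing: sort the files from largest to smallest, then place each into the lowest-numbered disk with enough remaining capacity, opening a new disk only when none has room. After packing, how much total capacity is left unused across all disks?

234

Sorted descending: 127, 121, 100, 96, 86, 85, 74, 71, 69, 68, 60, 60, 45, 28, 24, 23, 21, 16.
127 GB → disk 1 (remaining 1 GB)
121 GB → disk 2 (remaining 7 GB)
100 GB → disk 3 (remaining 28 GB)
96 GB → disk 4 (remaining 32 GB)
86 GB → disk 5 (remaining 42 GB)
85 GB → disk 6 (remaining 43 GB)
74 GB → disk 7 (remaining 54 GB)
71 GB → disk 8 (remaining 57 GB)
69 GB → disk 9 (remaining 59 GB)
68 GB → disk 10 (remaining 60 GB)
60 GB → disk 10 (remaining 0 GB)
60 GB → disk 11 (remaining 68 GB)
45 GB → disk 7 (remaining 9 GB)
28 GB → disk 3 (remaining 0 GB)
24 GB → disk 4 (remaining 8 GB)
23 GB → disk 5 (remaining 19 GB)
21 GB → disk 6 (remaining 22 GB)
16 GB → disk 5 (remaining 3 GB)
11 disks × 128 GB = 1408 GB; used 1174 GB; unused 234 GB.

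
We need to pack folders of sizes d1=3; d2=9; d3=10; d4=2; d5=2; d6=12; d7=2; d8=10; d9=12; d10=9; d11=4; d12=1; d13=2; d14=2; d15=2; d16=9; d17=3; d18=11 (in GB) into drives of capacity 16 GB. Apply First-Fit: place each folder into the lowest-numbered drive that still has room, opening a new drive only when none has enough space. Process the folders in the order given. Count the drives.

drive 1: place d1 (3 GB), 13 GB left
drive 1: place d2 (9 GB), 4 GB left
drive 2: place d3 (10 GB), 6 GB left
drive 1: place d4 (2 GB), 2 GB left
drive 1: place d5 (2 GB), 0 GB left
drive 3: place d6 (12 GB), 4 GB left
drive 2: place d7 (2 GB), 4 GB left
drive 4: place d8 (10 GB), 6 GB left
drive 5: place d9 (12 GB), 4 GB left
drive 6: place d10 (9 GB), 7 GB left
drive 2: place d11 (4 GB), 0 GB left
drive 3: place d12 (1 GB), 3 GB left
drive 3: place d13 (2 GB), 1 GB left
drive 4: place d14 (2 GB), 4 GB left
drive 4: place d15 (2 GB), 2 GB left
drive 7: place d16 (9 GB), 7 GB left
drive 5: place d17 (3 GB), 1 GB left
drive 8: place d18 (11 GB), 5 GB left
Final drives: [3,9,2,2] [10,2,4] [12,1,2] [10,2,2] [12,3] [9] [9] [11].

8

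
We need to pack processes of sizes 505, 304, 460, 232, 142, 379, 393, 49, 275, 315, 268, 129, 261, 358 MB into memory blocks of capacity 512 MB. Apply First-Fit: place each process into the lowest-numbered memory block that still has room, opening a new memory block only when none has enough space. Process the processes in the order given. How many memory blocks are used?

505 MB → memory block 1 (remaining 7 MB)
304 MB → memory block 2 (remaining 208 MB)
460 MB → memory block 3 (remaining 52 MB)
232 MB → memory block 4 (remaining 280 MB)
142 MB → memory block 2 (remaining 66 MB)
379 MB → memory block 5 (remaining 133 MB)
393 MB → memory block 6 (remaining 119 MB)
49 MB → memory block 2 (remaining 17 MB)
275 MB → memory block 4 (remaining 5 MB)
315 MB → memory block 7 (remaining 197 MB)
268 MB → memory block 8 (remaining 244 MB)
129 MB → memory block 5 (remaining 4 MB)
261 MB → memory block 9 (remaining 251 MB)
358 MB → memory block 10 (remaining 154 MB)

10 memory blocks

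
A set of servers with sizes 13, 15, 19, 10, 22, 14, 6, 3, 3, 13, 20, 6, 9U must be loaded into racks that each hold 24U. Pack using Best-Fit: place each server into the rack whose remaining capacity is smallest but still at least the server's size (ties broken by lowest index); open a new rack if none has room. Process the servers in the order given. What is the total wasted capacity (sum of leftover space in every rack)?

15

rack 1: place 13U, 11U left
rack 2: place 15U, 9U left
rack 3: place 19U, 5U left
rack 1: place 10U, 1U left
rack 4: place 22U, 2U left
rack 5: place 14U, 10U left
rack 2: place 6U, 3U left
rack 2: place 3U, 0U left
rack 3: place 3U, 2U left
rack 6: place 13U, 11U left
rack 7: place 20U, 4U left
rack 5: place 6U, 4U left
rack 6: place 9U, 2U left
7 racks × 24U = 168U; used 153U; unused 15U.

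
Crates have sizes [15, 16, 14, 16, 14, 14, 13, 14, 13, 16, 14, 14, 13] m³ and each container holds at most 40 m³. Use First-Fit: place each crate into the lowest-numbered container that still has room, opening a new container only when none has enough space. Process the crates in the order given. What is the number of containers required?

container 1: place 15 m³, 25 m³ left
container 1: place 16 m³, 9 m³ left
container 2: place 14 m³, 26 m³ left
container 2: place 16 m³, 10 m³ left
container 3: place 14 m³, 26 m³ left
container 3: place 14 m³, 12 m³ left
container 4: place 13 m³, 27 m³ left
container 4: place 14 m³, 13 m³ left
container 4: place 13 m³, 0 m³ left
container 5: place 16 m³, 24 m³ left
container 5: place 14 m³, 10 m³ left
container 6: place 14 m³, 26 m³ left
container 6: place 13 m³, 13 m³ left

6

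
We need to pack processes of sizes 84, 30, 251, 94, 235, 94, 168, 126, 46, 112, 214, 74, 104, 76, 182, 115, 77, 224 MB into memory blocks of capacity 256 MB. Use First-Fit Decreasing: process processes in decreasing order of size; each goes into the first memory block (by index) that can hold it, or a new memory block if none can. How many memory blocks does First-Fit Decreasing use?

Sorted descending: 251, 235, 224, 214, 182, 168, 126, 115, 112, 104, 94, 94, 84, 77, 76, 74, 46, 30.
251 MB → memory block 1 (remaining 5 MB)
235 MB → memory block 2 (remaining 21 MB)
224 MB → memory block 3 (remaining 32 MB)
214 MB → memory block 4 (remaining 42 MB)
182 MB → memory block 5 (remaining 74 MB)
168 MB → memory block 6 (remaining 88 MB)
126 MB → memory block 7 (remaining 130 MB)
115 MB → memory block 7 (remaining 15 MB)
112 MB → memory block 8 (remaining 144 MB)
104 MB → memory block 8 (remaining 40 MB)
94 MB → memory block 9 (remaining 162 MB)
94 MB → memory block 9 (remaining 68 MB)
84 MB → memory block 6 (remaining 4 MB)
77 MB → memory block 10 (remaining 179 MB)
76 MB → memory block 10 (remaining 103 MB)
74 MB → memory block 5 (remaining 0 MB)
46 MB → memory block 9 (remaining 22 MB)
30 MB → memory block 3 (remaining 2 MB)

10 memory blocks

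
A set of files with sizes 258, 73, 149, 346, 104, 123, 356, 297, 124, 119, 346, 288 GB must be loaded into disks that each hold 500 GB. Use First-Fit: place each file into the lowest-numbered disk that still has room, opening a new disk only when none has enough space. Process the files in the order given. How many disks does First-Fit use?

disk 1: place 258 GB, 242 GB left
disk 1: place 73 GB, 169 GB left
disk 1: place 149 GB, 20 GB left
disk 2: place 346 GB, 154 GB left
disk 2: place 104 GB, 50 GB left
disk 3: place 123 GB, 377 GB left
disk 3: place 356 GB, 21 GB left
disk 4: place 297 GB, 203 GB left
disk 4: place 124 GB, 79 GB left
disk 5: place 119 GB, 381 GB left
disk 5: place 346 GB, 35 GB left
disk 6: place 288 GB, 212 GB left
Final disks: [258,73,149] [346,104] [123,356] [297,124] [119,346] [288].

6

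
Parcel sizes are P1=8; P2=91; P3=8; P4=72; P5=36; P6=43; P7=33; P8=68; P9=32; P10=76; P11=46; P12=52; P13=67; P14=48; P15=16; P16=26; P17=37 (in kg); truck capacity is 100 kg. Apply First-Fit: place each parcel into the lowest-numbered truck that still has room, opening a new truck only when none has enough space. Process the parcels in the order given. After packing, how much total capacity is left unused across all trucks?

Put P1 (8 kg) in truck 1; 92 kg remain.
Put P2 (91 kg) in truck 1; 1 kg remain.
Put P3 (8 kg) in truck 2; 92 kg remain.
Put P4 (72 kg) in truck 2; 20 kg remain.
Put P5 (36 kg) in truck 3; 64 kg remain.
Put P6 (43 kg) in truck 3; 21 kg remain.
Put P7 (33 kg) in truck 4; 67 kg remain.
Put P8 (68 kg) in truck 5; 32 kg remain.
Put P9 (32 kg) in truck 4; 35 kg remain.
Put P10 (76 kg) in truck 6; 24 kg remain.
Put P11 (46 kg) in truck 7; 54 kg remain.
Put P12 (52 kg) in truck 7; 2 kg remain.
Put P13 (67 kg) in truck 8; 33 kg remain.
Put P14 (48 kg) in truck 9; 52 kg remain.
Put P15 (16 kg) in truck 2; 4 kg remain.
Put P16 (26 kg) in truck 4; 9 kg remain.
Put P17 (37 kg) in truck 9; 15 kg remain.
9 trucks × 100 kg = 900 kg; used 759 kg; unused 141 kg.

141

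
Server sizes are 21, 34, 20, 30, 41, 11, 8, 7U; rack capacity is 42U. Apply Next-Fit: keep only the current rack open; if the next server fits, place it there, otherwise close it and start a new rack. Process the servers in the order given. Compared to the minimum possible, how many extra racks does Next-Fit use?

1

Next-Fit: [21] [34] [20] [30] [41] [11,8,7] → 6 racks.
Total size 172U; any packing needs at least ⌈172/42⌉ = 5 racks.
An optimal packing achieves that bound: [41] [34,8] [30,11] [21,20] [7] → 5 racks.
Excess: 6 − 5 = 1.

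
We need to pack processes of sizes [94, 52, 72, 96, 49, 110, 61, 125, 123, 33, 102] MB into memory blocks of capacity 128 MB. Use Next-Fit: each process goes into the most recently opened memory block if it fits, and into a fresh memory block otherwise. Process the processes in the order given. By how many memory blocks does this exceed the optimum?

2

Next-Fit: [94] [52,72] [96] [49] [110] [61] [125] [123] [33] [102] → 10 memory blocks.
Total size 917 MB; any packing needs at least ⌈917/128⌉ = 8 memory blocks.
An optimal packing achieves that bound: [125] [123] [110] [102] [96] [94,33] [72,52] [61,49] → 8 memory blocks.
Excess: 10 − 8 = 2.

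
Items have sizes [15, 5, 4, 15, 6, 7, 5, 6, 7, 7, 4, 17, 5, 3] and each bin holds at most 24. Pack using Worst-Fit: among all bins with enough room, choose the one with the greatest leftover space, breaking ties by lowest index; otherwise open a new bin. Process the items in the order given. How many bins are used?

5 bins

15 → bin 1 (remaining 9)
5 → bin 1 (remaining 4)
4 → bin 1 (remaining 0)
15 → bin 2 (remaining 9)
6 → bin 2 (remaining 3)
7 → bin 3 (remaining 17)
5 → bin 3 (remaining 12)
6 → bin 3 (remaining 6)
7 → bin 4 (remaining 17)
7 → bin 4 (remaining 10)
4 → bin 4 (remaining 6)
17 → bin 5 (remaining 7)
5 → bin 5 (remaining 2)
3 → bin 3 (remaining 3)
Final bins: [15,5,4] [15,6] [7,5,6,3] [7,7,4] [17,5].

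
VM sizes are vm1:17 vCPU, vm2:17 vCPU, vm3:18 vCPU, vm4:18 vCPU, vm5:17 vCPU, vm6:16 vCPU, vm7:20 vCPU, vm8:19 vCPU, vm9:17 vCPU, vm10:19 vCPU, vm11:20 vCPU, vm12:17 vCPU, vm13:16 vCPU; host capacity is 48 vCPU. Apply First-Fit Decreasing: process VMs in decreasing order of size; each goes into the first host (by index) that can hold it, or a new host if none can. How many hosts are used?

Sorted descending: 20, 20, 19, 19, 18, 18, 17, 17, 17, 17, 17, 16, 16.
host 1: place 20 vCPU, 28 vCPU left
host 1: place 20 vCPU, 8 vCPU left
host 2: place 19 vCPU, 29 vCPU left
host 2: place 19 vCPU, 10 vCPU left
host 3: place 18 vCPU, 30 vCPU left
host 3: place 18 vCPU, 12 vCPU left
host 4: place 17 vCPU, 31 vCPU left
host 4: place 17 vCPU, 14 vCPU left
host 5: place 17 vCPU, 31 vCPU left
host 5: place 17 vCPU, 14 vCPU left
host 6: place 17 vCPU, 31 vCPU left
host 6: place 16 vCPU, 15 vCPU left
host 7: place 16 vCPU, 32 vCPU left

7 hosts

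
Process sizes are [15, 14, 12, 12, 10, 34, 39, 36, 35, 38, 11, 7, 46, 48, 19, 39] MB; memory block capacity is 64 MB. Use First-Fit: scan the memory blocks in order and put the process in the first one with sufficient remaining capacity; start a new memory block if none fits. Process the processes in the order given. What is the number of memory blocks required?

memory block 1: place 15 MB, 49 MB left
memory block 1: place 14 MB, 35 MB left
memory block 1: place 12 MB, 23 MB left
memory block 1: place 12 MB, 11 MB left
memory block 1: place 10 MB, 1 MB left
memory block 2: place 34 MB, 30 MB left
memory block 3: place 39 MB, 25 MB left
memory block 4: place 36 MB, 28 MB left
memory block 5: place 35 MB, 29 MB left
memory block 6: place 38 MB, 26 MB left
memory block 2: place 11 MB, 19 MB left
memory block 2: place 7 MB, 12 MB left
memory block 7: place 46 MB, 18 MB left
memory block 8: place 48 MB, 16 MB left
memory block 3: place 19 MB, 6 MB left
memory block 9: place 39 MB, 25 MB left
Final memory blocks: [15,14,12,12,10] [34,11,7] [39,19] [36] [35] [38] [46] [48] [39].

9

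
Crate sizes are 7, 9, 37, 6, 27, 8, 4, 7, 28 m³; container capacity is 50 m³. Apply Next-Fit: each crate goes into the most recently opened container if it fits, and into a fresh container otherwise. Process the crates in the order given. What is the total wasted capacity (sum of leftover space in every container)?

67

Put 7 m³ in container 1; 43 m³ remain.
Put 9 m³ in container 1; 34 m³ remain.
Put 37 m³ in container 2; 13 m³ remain.
Put 6 m³ in container 2; 7 m³ remain.
Put 27 m³ in container 3; 23 m³ remain.
Put 8 m³ in container 3; 15 m³ remain.
Put 4 m³ in container 3; 11 m³ remain.
Put 7 m³ in container 3; 4 m³ remain.
Put 28 m³ in container 4; 22 m³ remain.
4 containers × 50 m³ = 200 m³; used 133 m³; unused 67 m³.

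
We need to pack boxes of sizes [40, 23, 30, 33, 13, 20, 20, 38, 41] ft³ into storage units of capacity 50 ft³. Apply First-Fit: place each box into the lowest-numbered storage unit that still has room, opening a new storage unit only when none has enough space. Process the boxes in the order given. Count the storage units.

40 ft³ → storage unit 1 (remaining 10 ft³)
23 ft³ → storage unit 2 (remaining 27 ft³)
30 ft³ → storage unit 3 (remaining 20 ft³)
33 ft³ → storage unit 4 (remaining 17 ft³)
13 ft³ → storage unit 2 (remaining 14 ft³)
20 ft³ → storage unit 3 (remaining 0 ft³)
20 ft³ → storage unit 5 (remaining 30 ft³)
38 ft³ → storage unit 6 (remaining 12 ft³)
41 ft³ → storage unit 7 (remaining 9 ft³)
Final storage units: [40] [23,13] [30,20] [33] [20] [38] [41].

7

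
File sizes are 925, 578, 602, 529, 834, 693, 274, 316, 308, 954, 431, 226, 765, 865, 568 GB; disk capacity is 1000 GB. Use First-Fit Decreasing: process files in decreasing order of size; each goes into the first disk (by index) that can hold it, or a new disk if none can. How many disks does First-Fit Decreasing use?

Sorted descending: 954, 925, 865, 834, 765, 693, 602, 578, 568, 529, 431, 316, 308, 274, 226.
disk 1: place 954 GB, 46 GB left
disk 2: place 925 GB, 75 GB left
disk 3: place 865 GB, 135 GB left
disk 4: place 834 GB, 166 GB left
disk 5: place 765 GB, 235 GB left
disk 6: place 693 GB, 307 GB left
disk 7: place 602 GB, 398 GB left
disk 8: place 578 GB, 422 GB left
disk 9: place 568 GB, 432 GB left
disk 10: place 529 GB, 471 GB left
disk 9: place 431 GB, 1 GB left
disk 7: place 316 GB, 82 GB left
disk 8: place 308 GB, 114 GB left
disk 6: place 274 GB, 33 GB left
disk 5: place 226 GB, 9 GB left

10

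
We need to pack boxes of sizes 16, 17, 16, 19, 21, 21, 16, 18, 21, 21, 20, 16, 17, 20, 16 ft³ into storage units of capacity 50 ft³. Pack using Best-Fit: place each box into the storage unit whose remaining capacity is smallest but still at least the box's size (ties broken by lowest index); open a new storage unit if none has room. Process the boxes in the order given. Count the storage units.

16 ft³ → storage unit 1 (remaining 34 ft³)
17 ft³ → storage unit 1 (remaining 17 ft³)
16 ft³ → storage unit 1 (remaining 1 ft³)
19 ft³ → storage unit 2 (remaining 31 ft³)
21 ft³ → storage unit 2 (remaining 10 ft³)
21 ft³ → storage unit 3 (remaining 29 ft³)
16 ft³ → storage unit 3 (remaining 13 ft³)
18 ft³ → storage unit 4 (remaining 32 ft³)
21 ft³ → storage unit 4 (remaining 11 ft³)
21 ft³ → storage unit 5 (remaining 29 ft³)
20 ft³ → storage unit 5 (remaining 9 ft³)
16 ft³ → storage unit 6 (remaining 34 ft³)
17 ft³ → storage unit 6 (remaining 17 ft³)
20 ft³ → storage unit 7 (remaining 30 ft³)
16 ft³ → storage unit 6 (remaining 1 ft³)
Final storage units: [16,17,16] [19,21] [21,16] [18,21] [21,20] [16,17,16] [20].

7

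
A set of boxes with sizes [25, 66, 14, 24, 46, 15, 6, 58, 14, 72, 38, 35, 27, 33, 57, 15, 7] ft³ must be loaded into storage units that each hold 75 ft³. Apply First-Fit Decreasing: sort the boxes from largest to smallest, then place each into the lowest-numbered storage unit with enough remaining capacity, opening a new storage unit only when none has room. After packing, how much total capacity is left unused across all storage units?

48

Sorted descending: 72, 66, 58, 57, 46, 38, 35, 33, 27, 25, 24, 15, 15, 14, 14, 7, 6.
72 ft³ → storage unit 1 (remaining 3 ft³)
66 ft³ → storage unit 2 (remaining 9 ft³)
58 ft³ → storage unit 3 (remaining 17 ft³)
57 ft³ → storage unit 4 (remaining 18 ft³)
46 ft³ → storage unit 5 (remaining 29 ft³)
38 ft³ → storage unit 6 (remaining 37 ft³)
35 ft³ → storage unit 6 (remaining 2 ft³)
33 ft³ → storage unit 7 (remaining 42 ft³)
27 ft³ → storage unit 5 (remaining 2 ft³)
25 ft³ → storage unit 7 (remaining 17 ft³)
24 ft³ → storage unit 8 (remaining 51 ft³)
15 ft³ → storage unit 3 (remaining 2 ft³)
15 ft³ → storage unit 4 (remaining 3 ft³)
14 ft³ → storage unit 7 (remaining 3 ft³)
14 ft³ → storage unit 8 (remaining 37 ft³)
7 ft³ → storage unit 2 (remaining 2 ft³)
6 ft³ → storage unit 8 (remaining 31 ft³)
8 storage units × 75 ft³ = 600 ft³; used 552 ft³; unused 48 ft³.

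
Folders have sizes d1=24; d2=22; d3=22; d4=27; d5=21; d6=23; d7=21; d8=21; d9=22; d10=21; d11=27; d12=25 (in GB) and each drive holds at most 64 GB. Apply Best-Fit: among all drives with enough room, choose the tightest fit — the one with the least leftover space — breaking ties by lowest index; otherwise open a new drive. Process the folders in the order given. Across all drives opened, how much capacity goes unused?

108

Put d1 (24 GB) in drive 1; 40 GB remain.
Put d2 (22 GB) in drive 1; 18 GB remain.
Put d3 (22 GB) in drive 2; 42 GB remain.
Put d4 (27 GB) in drive 2; 15 GB remain.
Put d5 (21 GB) in drive 3; 43 GB remain.
Put d6 (23 GB) in drive 3; 20 GB remain.
Put d7 (21 GB) in drive 4; 43 GB remain.
Put d8 (21 GB) in drive 4; 22 GB remain.
Put d9 (22 GB) in drive 4; 0 GB remain.
Put d10 (21 GB) in drive 5; 43 GB remain.
Put d11 (27 GB) in drive 5; 16 GB remain.
Put d12 (25 GB) in drive 6; 39 GB remain.
6 drives × 64 GB = 384 GB; used 276 GB; unused 108 GB.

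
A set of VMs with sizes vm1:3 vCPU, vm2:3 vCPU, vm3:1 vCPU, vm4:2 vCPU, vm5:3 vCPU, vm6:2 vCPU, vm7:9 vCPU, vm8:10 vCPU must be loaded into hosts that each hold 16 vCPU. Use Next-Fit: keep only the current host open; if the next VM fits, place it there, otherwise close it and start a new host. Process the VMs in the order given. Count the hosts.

Put vm1 (3 vCPU) in host 1; 13 vCPU remain.
Put vm2 (3 vCPU) in host 1; 10 vCPU remain.
Put vm3 (1 vCPU) in host 1; 9 vCPU remain.
Put vm4 (2 vCPU) in host 1; 7 vCPU remain.
Put vm5 (3 vCPU) in host 1; 4 vCPU remain.
Put vm6 (2 vCPU) in host 1; 2 vCPU remain.
Put vm7 (9 vCPU) in host 2; 7 vCPU remain.
Put vm8 (10 vCPU) in host 3; 6 vCPU remain.
Final hosts: [3,3,1,2,3,2] [9] [10].

3 hosts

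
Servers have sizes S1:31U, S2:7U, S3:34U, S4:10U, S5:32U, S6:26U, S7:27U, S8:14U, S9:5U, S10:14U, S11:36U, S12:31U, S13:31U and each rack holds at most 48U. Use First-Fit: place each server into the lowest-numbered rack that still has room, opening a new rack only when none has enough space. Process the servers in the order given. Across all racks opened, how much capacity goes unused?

S1 (31U) → rack 1 (remaining 17U)
S2 (7U) → rack 1 (remaining 10U)
S3 (34U) → rack 2 (remaining 14U)
S4 (10U) → rack 1 (remaining 0U)
S5 (32U) → rack 3 (remaining 16U)
S6 (26U) → rack 4 (remaining 22U)
S7 (27U) → rack 5 (remaining 21U)
S8 (14U) → rack 2 (remaining 0U)
S9 (5U) → rack 3 (remaining 11U)
S10 (14U) → rack 4 (remaining 8U)
S11 (36U) → rack 6 (remaining 12U)
S12 (31U) → rack 7 (remaining 17U)
S13 (31U) → rack 8 (remaining 17U)
8 racks × 48U = 384U; used 298U; unused 86U.

86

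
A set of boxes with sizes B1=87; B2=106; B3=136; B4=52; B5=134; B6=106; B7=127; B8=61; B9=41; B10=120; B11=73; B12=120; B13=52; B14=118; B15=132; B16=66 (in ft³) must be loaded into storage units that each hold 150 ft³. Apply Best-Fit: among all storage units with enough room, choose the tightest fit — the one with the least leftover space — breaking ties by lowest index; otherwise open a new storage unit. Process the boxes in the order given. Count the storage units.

B1 (87 ft³) → storage unit 1 (remaining 63 ft³)
B2 (106 ft³) → storage unit 2 (remaining 44 ft³)
B3 (136 ft³) → storage unit 3 (remaining 14 ft³)
B4 (52 ft³) → storage unit 1 (remaining 11 ft³)
B5 (134 ft³) → storage unit 4 (remaining 16 ft³)
B6 (106 ft³) → storage unit 5 (remaining 44 ft³)
B7 (127 ft³) → storage unit 6 (remaining 23 ft³)
B8 (61 ft³) → storage unit 7 (remaining 89 ft³)
B9 (41 ft³) → storage unit 2 (remaining 3 ft³)
B10 (120 ft³) → storage unit 8 (remaining 30 ft³)
B11 (73 ft³) → storage unit 7 (remaining 16 ft³)
B12 (120 ft³) → storage unit 9 (remaining 30 ft³)
B13 (52 ft³) → storage unit 10 (remaining 98 ft³)
B14 (118 ft³) → storage unit 11 (remaining 32 ft³)
B15 (132 ft³) → storage unit 12 (remaining 18 ft³)
B16 (66 ft³) → storage unit 10 (remaining 32 ft³)
Final storage units: [87,52] [106,41] [136] [134] [106] [127] [61,73] [120] [120] [52,66] [118] [132].

12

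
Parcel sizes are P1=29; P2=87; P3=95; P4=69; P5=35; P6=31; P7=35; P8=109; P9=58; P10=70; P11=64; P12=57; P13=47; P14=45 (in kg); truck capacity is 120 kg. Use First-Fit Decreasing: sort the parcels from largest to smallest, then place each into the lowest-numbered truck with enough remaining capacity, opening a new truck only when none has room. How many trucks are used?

8 trucks

Sorted descending: 109, 95, 87, 70, 69, 64, 58, 57, 47, 45, 35, 35, 31, 29.
truck 1: place 109 kg, 11 kg left
truck 2: place 95 kg, 25 kg left
truck 3: place 87 kg, 33 kg left
truck 4: place 70 kg, 50 kg left
truck 5: place 69 kg, 51 kg left
truck 6: place 64 kg, 56 kg left
truck 7: place 58 kg, 62 kg left
truck 7: place 57 kg, 5 kg left
truck 4: place 47 kg, 3 kg left
truck 5: place 45 kg, 6 kg left
truck 6: place 35 kg, 21 kg left
truck 8: place 35 kg, 85 kg left
truck 3: place 31 kg, 2 kg left
truck 8: place 29 kg, 56 kg left
Final trucks: [109] [95] [87,31] [70,47] [69,45] [64,35] [58,57] [35,29].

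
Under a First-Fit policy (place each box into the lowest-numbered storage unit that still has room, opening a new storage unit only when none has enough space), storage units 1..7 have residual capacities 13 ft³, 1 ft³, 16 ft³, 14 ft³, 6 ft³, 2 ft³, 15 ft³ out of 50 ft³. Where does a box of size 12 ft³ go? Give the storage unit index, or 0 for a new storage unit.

Storage units with room: storage unit 1 (13 ft³), storage unit 3 (16 ft³), storage unit 4 (14 ft³), storage unit 7 (15 ft³).
The first with room is storage unit 1.

1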